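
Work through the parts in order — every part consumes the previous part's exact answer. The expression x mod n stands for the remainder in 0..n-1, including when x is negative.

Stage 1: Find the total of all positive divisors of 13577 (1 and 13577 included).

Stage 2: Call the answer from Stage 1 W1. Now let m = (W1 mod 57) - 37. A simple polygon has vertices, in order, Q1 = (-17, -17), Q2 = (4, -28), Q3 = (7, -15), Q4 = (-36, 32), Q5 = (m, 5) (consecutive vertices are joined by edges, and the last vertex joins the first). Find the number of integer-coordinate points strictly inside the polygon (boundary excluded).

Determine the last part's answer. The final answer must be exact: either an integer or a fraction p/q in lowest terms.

Stage 1: 13577 is prime, so its only divisors are 1 and 13577; sigma = 1 + 13577 = 13578; answer 13578
Stage 2: W1 = 13578; m = -25; cross terms: (-17*-28 - 4*-17)=544, (4*-15 - 7*-28)=136, (7*32 - -36*-15)=-316, (-36*5 - -25*32)=620, (-25*-17 - -17*5)=510; twice the area = |1494| = 1494; area = 747; boundary points = 1 + 1 + 1 + 1 + 2 = 6; strictly interior points = area - boundary/2 + 1 = 745; answer 745

745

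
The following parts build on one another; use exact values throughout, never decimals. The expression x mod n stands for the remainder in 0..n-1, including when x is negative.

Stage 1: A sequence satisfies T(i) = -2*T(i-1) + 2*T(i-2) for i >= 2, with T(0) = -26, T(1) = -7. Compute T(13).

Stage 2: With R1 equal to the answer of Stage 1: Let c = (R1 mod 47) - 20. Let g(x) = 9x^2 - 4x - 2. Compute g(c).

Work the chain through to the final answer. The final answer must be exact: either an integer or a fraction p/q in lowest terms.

Stage 1: T(2) = -2*(-7) + 2*(-26) = -38; iterating: T(2)=-38, T(3)=62, T(4)=-200, T(5)=524, T(6)=-1448, T(7)=3944, T(8)=-10784, T(9)=29456, T(10)=-80480, T(11)=219872, T(12)=-600704, T(13)=1641152; answer 1641152
Stage 2: R1 = 1641152; c = -14; 9*(-14)^2 - 4*(-14)^1 - 2 = (1764) + (56) + (-2) = 1818; answer 1818

1818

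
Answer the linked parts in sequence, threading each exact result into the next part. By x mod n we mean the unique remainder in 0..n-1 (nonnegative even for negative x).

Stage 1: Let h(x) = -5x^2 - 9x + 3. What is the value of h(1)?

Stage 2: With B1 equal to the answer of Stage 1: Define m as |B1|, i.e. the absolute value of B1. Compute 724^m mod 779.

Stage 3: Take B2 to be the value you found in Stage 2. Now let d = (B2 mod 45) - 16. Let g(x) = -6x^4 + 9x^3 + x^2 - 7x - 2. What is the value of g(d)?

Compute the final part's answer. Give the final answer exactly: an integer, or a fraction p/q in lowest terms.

Stage 1: -5*(1)^2 - 9*(1)^1 + 3 = (-5) + (-9) + (3) = -11; answer -11
Stage 2: B1 = -11; m = 11; squarings mod 779: 724^1=724, 724^2=688, 724^4=491, 724^8=370; 724^11 = 724^1 * 724^2 * 724^8 = 167 (mod 779); answer 167
Stage 3: B2 = 167; d = 16; -6*(16)^4 + 9*(16)^3 + 1*(16)^2 - 7*(16)^1 - 2 = (-393216) + (36864) + (256) + (-112) + (-2) = -356210; answer -356210

-356210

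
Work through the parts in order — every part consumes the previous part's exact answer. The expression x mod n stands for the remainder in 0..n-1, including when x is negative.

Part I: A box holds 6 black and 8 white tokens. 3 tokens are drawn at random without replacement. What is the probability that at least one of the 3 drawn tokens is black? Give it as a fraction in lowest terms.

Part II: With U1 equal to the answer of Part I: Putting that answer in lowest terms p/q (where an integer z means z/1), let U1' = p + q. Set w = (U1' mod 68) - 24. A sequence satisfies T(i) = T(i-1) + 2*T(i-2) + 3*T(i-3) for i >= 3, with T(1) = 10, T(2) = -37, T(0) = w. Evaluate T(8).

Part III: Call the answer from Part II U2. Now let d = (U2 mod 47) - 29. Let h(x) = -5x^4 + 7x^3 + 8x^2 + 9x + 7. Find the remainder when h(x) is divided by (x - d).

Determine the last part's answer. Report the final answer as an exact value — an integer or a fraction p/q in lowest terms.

Part I: total draws C(14,3) = 364; complement C(8,3) = 56; favorable 364 - 56 = 308; P = 11/13; answer 11/13
Part II: U1 = 11/13; threaded value p + q = 24; w = 0; T(3) = 1*(-37) + 2*(10) + 3*(0) = -17; iterating: T(3)=-17, T(4)=-61, T(5)=-206, T(6)=-379, T(7)=-974, T(8)=-2350; answer -2350
Part III: U2 = -2350; d = -29; remainder = value at the root: -5*(-29)^4 + 7*(-29)^3 + 8*(-29)^2 + 9*(-29)^1 + 7 = (-3536405) + (-170723) + (6728) + (-261) + (7) = -3700654; answer -3700654

-3700654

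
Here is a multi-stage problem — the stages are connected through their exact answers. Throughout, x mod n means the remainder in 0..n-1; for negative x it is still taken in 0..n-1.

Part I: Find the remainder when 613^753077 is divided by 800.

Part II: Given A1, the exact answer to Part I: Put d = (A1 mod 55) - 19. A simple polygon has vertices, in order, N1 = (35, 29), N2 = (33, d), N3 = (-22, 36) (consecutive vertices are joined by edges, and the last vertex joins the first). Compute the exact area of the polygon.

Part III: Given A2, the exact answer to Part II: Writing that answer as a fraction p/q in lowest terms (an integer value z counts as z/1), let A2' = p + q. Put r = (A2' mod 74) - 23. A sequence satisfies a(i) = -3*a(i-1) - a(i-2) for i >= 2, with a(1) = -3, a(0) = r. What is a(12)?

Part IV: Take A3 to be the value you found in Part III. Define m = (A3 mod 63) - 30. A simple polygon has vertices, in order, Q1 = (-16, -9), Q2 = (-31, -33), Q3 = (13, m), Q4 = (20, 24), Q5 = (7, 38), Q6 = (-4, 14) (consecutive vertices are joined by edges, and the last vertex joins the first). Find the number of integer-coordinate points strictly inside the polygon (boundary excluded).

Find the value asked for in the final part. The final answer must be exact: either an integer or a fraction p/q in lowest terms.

Part I: squarings mod 800: 613^1=613, 613^2=569, 613^4=561, 613^8=321, 613^16=641, 613^32=481, 613^64=161, 613^128=321, 613^256=641, 613^512=481, 613^1024=161, 613^2048=321, 613^4096=641, 613^8192=481, 613^16384=161, 613^32768=321, 613^65536=641, 613^131072=481, 613^262144=161, 613^524288=321; 613^753077 = 613^1 * 613^4 * 613^16 * 613^32 * 613^128 * 613^256 * 613^1024 * 613^2048 * 613^4096 * 613^8192 * 613^16384 * 613^65536 * 613^131072 * 613^524288 = 533 (mod 800); answer 533
Part II: A1 = 533; d = 19; cross terms: (35*19 - 33*29)=-292, (33*36 - -22*19)=1606, (-22*29 - 35*36)=-1898; twice the area = |-584| = 584; area = 292; answer 292
Part III: A2 = 292; threaded value p + q = 293; r = 48; a(2) = -3*(-3) - 1*(48) = -39; iterating: a(2)=-39, a(3)=120, a(4)=-321, a(5)=843, a(6)=-2208, a(7)=5781, a(8)=-15135, a(9)=39624, a(10)=-103737, a(11)=271587, a(12)=-711024; answer -711024
Part IV: A3 = -711024; m = 27; cross terms: (-16*-33 - -31*-9)=249, (-31*27 - 13*-33)=-408, (13*24 - 20*27)=-228, (20*38 - 7*24)=592, (7*14 - -4*38)=250, (-4*-9 - -16*14)=260; twice the area = |715| = 715; area = 715/2; boundary points = 3 + 4 + 1 + 1 + 1 + 1 = 11; strictly interior points = area - boundary/2 + 1 = 353; answer 353

353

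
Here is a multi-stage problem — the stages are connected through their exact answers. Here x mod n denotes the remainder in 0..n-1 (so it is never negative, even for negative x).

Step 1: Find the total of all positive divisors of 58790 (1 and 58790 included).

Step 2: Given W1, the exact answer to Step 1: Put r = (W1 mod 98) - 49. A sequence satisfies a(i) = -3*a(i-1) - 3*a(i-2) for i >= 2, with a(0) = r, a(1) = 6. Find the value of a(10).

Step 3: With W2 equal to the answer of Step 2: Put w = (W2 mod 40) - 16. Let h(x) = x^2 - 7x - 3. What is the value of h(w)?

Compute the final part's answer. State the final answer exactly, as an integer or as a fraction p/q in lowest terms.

225

Step 1: 58790 = 2 * 5 * 5879; sigma = (1 + 2) * (1 + 5) * (1 + 5879) = 3 * 6 * 5880 = 105840; answer 105840
Step 2: W1 = 105840; r = -49; a(2) = -3*(6) - 3*(-49) = 129; iterating: a(2)=129, a(3)=-405, a(4)=828, a(5)=-1269, a(6)=1323, a(7)=-162, a(8)=-3483, a(9)=10935, a(10)=-22356; answer -22356
Step 3: W2 = -22356; w = -12; 1*(-12)^2 - 7*(-12)^1 - 3 = (144) + (84) + (-3) = 225; answer 225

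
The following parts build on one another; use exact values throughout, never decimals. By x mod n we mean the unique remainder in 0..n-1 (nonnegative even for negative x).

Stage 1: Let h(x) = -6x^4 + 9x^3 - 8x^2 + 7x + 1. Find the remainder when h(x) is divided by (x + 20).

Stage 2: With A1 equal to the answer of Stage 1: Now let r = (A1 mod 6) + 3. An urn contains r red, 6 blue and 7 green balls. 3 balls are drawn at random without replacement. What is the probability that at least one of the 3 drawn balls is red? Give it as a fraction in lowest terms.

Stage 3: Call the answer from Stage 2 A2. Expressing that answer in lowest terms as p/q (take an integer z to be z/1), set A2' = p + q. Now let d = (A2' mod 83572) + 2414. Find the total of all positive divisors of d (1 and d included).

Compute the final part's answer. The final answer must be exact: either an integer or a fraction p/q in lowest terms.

Stage 1: remainder = value at the root: -6*(-20)^4 + 9*(-20)^3 - 8*(-20)^2 + 7*(-20)^1 + 1 = (-960000) + (-72000) + (-3200) + (-140) + (1) = -1035339; answer -1035339
Stage 2: A1 = -1035339; r = 6; total draws C(19,3) = 969; complement C(13,3) = 286; favorable 969 - 286 = 683; P = 683/969; answer 683/969
Stage 3: A2 = 683/969; threaded value p + q = 1652; d = 4066; 4066 = 2 * 19 * 107; sigma = (1 + 2) * (1 + 19) * (1 + 107) = 3 * 20 * 108 = 6480; answer 6480

6480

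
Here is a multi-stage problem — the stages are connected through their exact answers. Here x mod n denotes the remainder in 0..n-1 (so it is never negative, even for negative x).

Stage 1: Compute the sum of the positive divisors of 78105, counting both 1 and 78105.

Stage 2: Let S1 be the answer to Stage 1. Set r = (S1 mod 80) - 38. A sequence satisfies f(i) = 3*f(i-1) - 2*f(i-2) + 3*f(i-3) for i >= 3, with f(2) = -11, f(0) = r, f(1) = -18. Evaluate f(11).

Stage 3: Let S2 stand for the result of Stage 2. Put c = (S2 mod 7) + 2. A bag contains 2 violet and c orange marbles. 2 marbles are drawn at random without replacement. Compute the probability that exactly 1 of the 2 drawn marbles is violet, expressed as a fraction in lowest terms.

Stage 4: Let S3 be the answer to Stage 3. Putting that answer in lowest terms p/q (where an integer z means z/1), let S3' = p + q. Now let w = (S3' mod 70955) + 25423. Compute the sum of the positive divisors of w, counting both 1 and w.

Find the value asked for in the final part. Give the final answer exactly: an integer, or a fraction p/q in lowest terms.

47730

Stage 1: 78105 = 3 * 5 * 41 * 127; sigma = (1 + 3) * (1 + 5) * (1 + 41) * (1 + 127) = 4 * 6 * 42 * 128 = 129024; answer 129024
Stage 2: S1 = 129024; r = 26; f(3) = 3*(-11) - 2*(-18) + 3*(26) = 81; iterating: f(3)=81, f(4)=211, f(5)=438, f(6)=1135, f(7)=3162, f(8)=8530, f(9)=22671, f(10)=60439, f(11)=161565; answer 161565
Stage 3: S2 = 161565; c = 7; total draws C(9,2) = 36; favorable C(2,1)*C(7,1) = 14; P = 7/18; answer 7/18
Stage 4: S3 = 7/18; threaded value p + q = 25; w = 25448; 25448 = 2^3 * 3181; sigma = (1 + 2 + 4 + 8) * (1 + 3181) = 15 * 3182 = 47730; answer 47730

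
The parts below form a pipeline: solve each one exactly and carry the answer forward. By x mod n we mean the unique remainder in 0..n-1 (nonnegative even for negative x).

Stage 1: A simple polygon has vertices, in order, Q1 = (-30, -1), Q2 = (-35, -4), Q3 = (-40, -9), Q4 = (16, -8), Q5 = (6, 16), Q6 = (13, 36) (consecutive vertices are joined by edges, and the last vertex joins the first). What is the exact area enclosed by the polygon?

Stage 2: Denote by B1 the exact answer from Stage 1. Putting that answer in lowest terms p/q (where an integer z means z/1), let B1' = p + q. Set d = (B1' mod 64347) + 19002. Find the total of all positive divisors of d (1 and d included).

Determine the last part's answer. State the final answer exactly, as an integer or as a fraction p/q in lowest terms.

Stage 1: cross terms: (-30*-4 - -35*-1)=85, (-35*-9 - -40*-4)=155, (-40*-8 - 16*-9)=464, (16*16 - 6*-8)=304, (6*36 - 13*16)=8, (13*-1 - -30*36)=1067; twice the area = |2083| = 2083; area = 2083/2; answer 2083/2
Stage 2: B1 = 2083/2; threaded value p + q = 2085; d = 21087; 21087 = 3^3 * 11 * 71; sigma = (1 + 3 + 9 + 27) * (1 + 11) * (1 + 71) = 40 * 12 * 72 = 34560; answer 34560

34560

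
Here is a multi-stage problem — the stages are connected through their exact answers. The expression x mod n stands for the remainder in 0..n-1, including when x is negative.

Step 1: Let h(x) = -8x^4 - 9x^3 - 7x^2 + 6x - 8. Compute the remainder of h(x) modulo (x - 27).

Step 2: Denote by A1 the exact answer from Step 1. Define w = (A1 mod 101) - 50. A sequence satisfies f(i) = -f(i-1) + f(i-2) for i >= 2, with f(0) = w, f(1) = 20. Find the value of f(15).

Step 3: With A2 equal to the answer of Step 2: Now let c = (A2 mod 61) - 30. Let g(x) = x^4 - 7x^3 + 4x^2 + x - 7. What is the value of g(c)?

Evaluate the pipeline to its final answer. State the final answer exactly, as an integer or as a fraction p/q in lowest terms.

5812

Step 1: remainder = value at the root: -8*(27)^4 - 9*(27)^3 - 7*(27)^2 + 6*(27)^1 - 8 = (-4251528) + (-177147) + (-5103) + (162) + (-8) = -4433624; answer -4433624
Step 2: A1 = -4433624; w = 24; f(2) = -1*(20) + 1*(24) = 4; iterating: f(2)=4, f(3)=16, f(4)=-12, f(5)=28, f(6)=-40, f(7)=68, f(8)=-108, f(9)=176, f(10)=-284, f(11)=460, f(12)=-744, f(13)=1204, f(14)=-1948, f(15)=3152; answer 3152
Step 3: A2 = 3152; c = 11; 1*(11)^4 - 7*(11)^3 + 4*(11)^2 + 1*(11)^1 - 7 = (14641) + (-9317) + (484) + (11) + (-7) = 5812; answer 5812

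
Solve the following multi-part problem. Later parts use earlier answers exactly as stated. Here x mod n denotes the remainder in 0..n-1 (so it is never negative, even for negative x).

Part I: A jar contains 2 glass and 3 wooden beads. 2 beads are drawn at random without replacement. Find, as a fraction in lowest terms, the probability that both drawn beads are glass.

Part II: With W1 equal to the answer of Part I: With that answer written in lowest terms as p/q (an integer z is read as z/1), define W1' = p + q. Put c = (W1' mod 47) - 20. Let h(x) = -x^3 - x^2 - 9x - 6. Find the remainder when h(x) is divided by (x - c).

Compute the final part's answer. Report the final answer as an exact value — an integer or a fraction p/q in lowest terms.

Part I: total draws C(5,2) = 10; favorable C(2,2) = 1; P = 1/10; answer 1/10
Part II: W1 = 1/10; threaded value p + q = 11; c = -9; remainder = value at the root: -1*(-9)^3 - 1*(-9)^2 - 9*(-9)^1 - 6 = (729) + (-81) + (81) + (-6) = 723; answer 723

723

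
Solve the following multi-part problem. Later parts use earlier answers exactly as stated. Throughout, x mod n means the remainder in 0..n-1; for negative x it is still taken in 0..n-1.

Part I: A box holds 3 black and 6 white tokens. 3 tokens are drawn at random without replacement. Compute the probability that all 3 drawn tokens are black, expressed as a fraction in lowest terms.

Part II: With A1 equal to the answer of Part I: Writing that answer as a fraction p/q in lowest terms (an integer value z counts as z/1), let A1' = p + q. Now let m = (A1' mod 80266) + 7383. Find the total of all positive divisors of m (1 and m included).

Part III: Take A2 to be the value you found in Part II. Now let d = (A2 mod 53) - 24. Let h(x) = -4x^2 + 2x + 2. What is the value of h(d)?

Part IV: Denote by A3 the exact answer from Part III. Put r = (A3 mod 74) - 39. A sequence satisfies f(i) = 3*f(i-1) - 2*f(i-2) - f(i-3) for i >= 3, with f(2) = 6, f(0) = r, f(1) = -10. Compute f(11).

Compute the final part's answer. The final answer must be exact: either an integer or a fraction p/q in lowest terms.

Part I: total draws C(9,3) = 84; favorable C(3,3) = 1; P = 1/84; answer 1/84
Part II: A1 = 1/84; threaded value p + q = 85; m = 7468; 7468 = 2^2 * 1867; sigma = (1 + 2 + 4) * (1 + 1867) = 7 * 1868 = 13076; answer 13076
Part III: A2 = 13076; d = 14; -4*(14)^2 + 2*(14)^1 + 2 = (-784) + (28) + (2) = -754; answer -754
Part IV: A3 = -754; r = 21; f(3) = 3*(6) - 2*(-10) - 1*(21) = 17; iterating: f(3)=17, f(4)=49, f(5)=107, f(6)=206, f(7)=355, f(8)=546, f(9)=722, f(10)=719, f(11)=167; answer 167

167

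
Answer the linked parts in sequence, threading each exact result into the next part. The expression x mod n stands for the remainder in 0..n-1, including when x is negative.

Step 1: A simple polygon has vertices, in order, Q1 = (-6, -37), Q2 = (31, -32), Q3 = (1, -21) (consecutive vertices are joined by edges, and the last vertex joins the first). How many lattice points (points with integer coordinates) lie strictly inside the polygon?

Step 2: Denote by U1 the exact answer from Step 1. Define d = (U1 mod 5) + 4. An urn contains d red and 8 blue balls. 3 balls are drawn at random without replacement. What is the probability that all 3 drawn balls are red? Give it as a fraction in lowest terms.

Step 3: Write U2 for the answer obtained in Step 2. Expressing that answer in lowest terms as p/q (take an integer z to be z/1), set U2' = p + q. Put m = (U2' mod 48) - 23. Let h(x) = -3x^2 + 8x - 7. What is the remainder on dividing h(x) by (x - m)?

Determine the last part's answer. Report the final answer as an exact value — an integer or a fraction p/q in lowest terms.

-322

Step 1: cross terms: (-6*-32 - 31*-37)=1339, (31*-21 - 1*-32)=-619, (1*-37 - -6*-21)=-163; twice the area = |557| = 557; area = 557/2; boundary points = 1 + 1 + 1 = 3; strictly interior points = area - boundary/2 + 1 = 278; answer 278
Step 2: U1 = 278; d = 7; total draws C(15,3) = 455; favorable C(7,3) = 35; P = 1/13; answer 1/13
Step 3: U2 = 1/13; threaded value p + q = 14; m = -9; remainder = value at the root: -3*(-9)^2 + 8*(-9)^1 - 7 = (-243) + (-72) + (-7) = -322; answer -322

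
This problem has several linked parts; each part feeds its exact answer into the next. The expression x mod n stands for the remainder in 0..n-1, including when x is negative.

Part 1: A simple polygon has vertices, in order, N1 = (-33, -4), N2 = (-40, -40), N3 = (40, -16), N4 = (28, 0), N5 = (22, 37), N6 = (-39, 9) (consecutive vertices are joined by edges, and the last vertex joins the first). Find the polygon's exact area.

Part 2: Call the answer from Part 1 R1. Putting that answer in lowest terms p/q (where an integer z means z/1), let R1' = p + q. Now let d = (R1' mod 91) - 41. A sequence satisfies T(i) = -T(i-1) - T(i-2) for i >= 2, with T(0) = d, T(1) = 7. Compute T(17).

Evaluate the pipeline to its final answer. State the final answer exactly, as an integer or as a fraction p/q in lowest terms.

2

Part 1: cross terms: (-33*-40 - -40*-4)=1160, (-40*-16 - 40*-40)=2240, (40*0 - 28*-16)=448, (28*37 - 22*0)=1036, (22*9 - -39*37)=1641, (-39*-4 - -33*9)=453; twice the area = |6978| = 6978; area = 3489; answer 3489
Part 2: R1 = 3489; threaded value p + q = 3490; d = -9; T(2) = -1*(7) - 1*(-9) = 2; iterating: T(2)=2, T(3)=-9, T(4)=7, T(5)=2, T(6)=-9, T(7)=7, T(8)=2, T(9)=-9, T(10)=7, T(11)=2, T(12)=-9, T(13)=7, T(14)=2, T(15)=-9, T(16)=7, T(17)=2; answer 2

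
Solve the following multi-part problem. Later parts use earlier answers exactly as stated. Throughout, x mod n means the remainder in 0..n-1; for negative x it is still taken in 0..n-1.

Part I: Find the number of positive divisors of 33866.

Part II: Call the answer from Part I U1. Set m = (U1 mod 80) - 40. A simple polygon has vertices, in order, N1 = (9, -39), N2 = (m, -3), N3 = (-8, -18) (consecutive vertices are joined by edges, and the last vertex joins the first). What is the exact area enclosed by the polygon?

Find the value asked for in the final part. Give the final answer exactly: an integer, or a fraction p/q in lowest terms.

81/2

Part I: 33866 = 2 * 7 * 41 * 59; number of divisors = (1+1) * (1+1) * (1+1) * (1+1) = 16; answer 16
Part II: U1 = 16; m = -24; cross terms: (9*-3 - -24*-39)=-963, (-24*-18 - -8*-3)=408, (-8*-39 - 9*-18)=474; twice the area = |-81| = 81; area = 81/2; answer 81/2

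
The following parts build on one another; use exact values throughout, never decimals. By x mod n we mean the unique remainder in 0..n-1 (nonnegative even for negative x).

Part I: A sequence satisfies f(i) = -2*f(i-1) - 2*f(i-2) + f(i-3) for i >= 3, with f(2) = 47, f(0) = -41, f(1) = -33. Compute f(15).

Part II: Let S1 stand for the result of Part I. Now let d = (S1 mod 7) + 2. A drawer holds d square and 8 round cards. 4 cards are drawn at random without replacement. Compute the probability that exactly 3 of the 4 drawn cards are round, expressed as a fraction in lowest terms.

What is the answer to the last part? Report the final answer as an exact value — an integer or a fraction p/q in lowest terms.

56/195

Part I: f(3) = -2*(47) - 2*(-33) + 1*(-41) = -69; iterating: f(3)=-69, f(4)=11, f(5)=163, f(6)=-417, f(7)=519, f(8)=-41, f(9)=-1373, f(10)=3347, f(11)=-3989, f(12)=-89, f(13)=11503, f(14)=-26817, f(15)=30539; answer 30539
Part II: S1 = 30539; d = 7; total draws C(15,4) = 1365; favorable C(8,3)*C(7,1) = 392; P = 56/195; answer 56/195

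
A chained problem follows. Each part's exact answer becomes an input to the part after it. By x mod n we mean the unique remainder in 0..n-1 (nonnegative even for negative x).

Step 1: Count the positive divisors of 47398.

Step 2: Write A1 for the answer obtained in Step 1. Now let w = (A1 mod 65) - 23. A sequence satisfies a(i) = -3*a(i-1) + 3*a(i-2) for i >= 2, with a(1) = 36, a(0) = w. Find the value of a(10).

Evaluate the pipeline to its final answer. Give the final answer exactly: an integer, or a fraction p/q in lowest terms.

-6409368

Step 1: 47398 = 2 * 13 * 1823; number of divisors = (1+1) * (1+1) * (1+1) = 8; answer 8
Step 2: A1 = 8; w = -15; a(2) = -3*(36) + 3*(-15) = -153; iterating: a(2)=-153, a(3)=567, a(4)=-2160, a(5)=8181, a(6)=-31023, a(7)=117612, a(8)=-445905, a(9)=1690551, a(10)=-6409368; answer -6409368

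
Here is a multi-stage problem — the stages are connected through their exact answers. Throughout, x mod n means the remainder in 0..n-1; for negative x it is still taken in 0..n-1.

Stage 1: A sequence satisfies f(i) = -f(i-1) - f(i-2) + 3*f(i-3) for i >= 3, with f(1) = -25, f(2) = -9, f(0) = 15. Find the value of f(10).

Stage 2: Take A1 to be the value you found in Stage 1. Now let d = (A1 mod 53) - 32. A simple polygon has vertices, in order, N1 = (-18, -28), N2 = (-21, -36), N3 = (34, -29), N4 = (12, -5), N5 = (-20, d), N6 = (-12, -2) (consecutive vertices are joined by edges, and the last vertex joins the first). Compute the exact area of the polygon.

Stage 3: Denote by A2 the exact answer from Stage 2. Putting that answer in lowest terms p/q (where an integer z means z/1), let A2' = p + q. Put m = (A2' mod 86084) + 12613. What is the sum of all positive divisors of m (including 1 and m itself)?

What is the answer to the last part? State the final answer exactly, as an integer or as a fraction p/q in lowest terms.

Stage 1: f(3) = -1*(-9) - 1*(-25) + 3*(15) = 79; iterating: f(3)=79, f(4)=-145, f(5)=39, f(6)=343, f(7)=-817, f(8)=591, f(9)=1255, f(10)=-4297; answer -4297
Stage 2: A1 = -4297; d = 17; cross terms: (-18*-36 - -21*-28)=60, (-21*-29 - 34*-36)=1833, (34*-5 - 12*-29)=178, (12*17 - -20*-5)=104, (-20*-2 - -12*17)=244, (-12*-28 - -18*-2)=300; twice the area = |2719| = 2719; area = 2719/2; answer 2719/2
Stage 3: A2 = 2719/2; threaded value p + q = 2721; m = 15334; 15334 = 2 * 11 * 17 * 41; sigma = (1 + 2) * (1 + 11) * (1 + 17) * (1 + 41) = 3 * 12 * 18 * 42 = 27216; answer 27216

27216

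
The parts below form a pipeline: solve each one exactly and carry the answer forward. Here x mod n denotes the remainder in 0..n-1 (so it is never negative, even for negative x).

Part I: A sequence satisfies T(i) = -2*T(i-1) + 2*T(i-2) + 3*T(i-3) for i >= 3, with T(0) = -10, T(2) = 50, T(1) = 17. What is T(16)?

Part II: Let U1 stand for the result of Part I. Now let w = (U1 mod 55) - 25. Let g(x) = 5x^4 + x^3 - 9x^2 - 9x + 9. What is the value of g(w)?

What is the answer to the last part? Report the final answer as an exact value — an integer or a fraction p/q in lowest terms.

959373

Part I: T(3) = -2*(50) + 2*(17) + 3*(-10) = -96; iterating: T(3)=-96, T(4)=343, T(5)=-728, T(6)=1854, T(7)=-4135, T(8)=9794, T(9)=-22296, T(10)=51775, T(11)=-118760, T(12)=274182, T(13)=-630559, T(14)=1453202, T(15)=-3344976, T(16)=7704679; answer 7704679
Part II: U1 = 7704679; w = -21; 5*(-21)^4 + 1*(-21)^3 - 9*(-21)^2 - 9*(-21)^1 + 9 = (972405) + (-9261) + (-3969) + (189) + (9) = 959373; answer 959373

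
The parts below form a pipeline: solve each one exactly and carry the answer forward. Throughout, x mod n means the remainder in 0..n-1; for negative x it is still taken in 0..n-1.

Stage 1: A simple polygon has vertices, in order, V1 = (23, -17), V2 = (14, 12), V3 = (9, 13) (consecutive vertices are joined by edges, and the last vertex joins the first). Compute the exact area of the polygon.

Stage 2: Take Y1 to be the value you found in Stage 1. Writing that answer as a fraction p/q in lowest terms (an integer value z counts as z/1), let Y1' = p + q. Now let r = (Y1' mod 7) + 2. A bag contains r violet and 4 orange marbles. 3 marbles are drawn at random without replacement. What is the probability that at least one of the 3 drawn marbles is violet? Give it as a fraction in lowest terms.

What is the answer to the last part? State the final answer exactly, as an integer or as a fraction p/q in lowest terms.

54/55

Stage 1: cross terms: (23*12 - 14*-17)=514, (14*13 - 9*12)=74, (9*-17 - 23*13)=-452; twice the area = |136| = 136; area = 68; answer 68
Stage 2: Y1 = 68; threaded value p + q = 69; r = 8; total draws C(12,3) = 220; complement C(4,3) = 4; favorable 220 - 4 = 216; P = 54/55; answer 54/55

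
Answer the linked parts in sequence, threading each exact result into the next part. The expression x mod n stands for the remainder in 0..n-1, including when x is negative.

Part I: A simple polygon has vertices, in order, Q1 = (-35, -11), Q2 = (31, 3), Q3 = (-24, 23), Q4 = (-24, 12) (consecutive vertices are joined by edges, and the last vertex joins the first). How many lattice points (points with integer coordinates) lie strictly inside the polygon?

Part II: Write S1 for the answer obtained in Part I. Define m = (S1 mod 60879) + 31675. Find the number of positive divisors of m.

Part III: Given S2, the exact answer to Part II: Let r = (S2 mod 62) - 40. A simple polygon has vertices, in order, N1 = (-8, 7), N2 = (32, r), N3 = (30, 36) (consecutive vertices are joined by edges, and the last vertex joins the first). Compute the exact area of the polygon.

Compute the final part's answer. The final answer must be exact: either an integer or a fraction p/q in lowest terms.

Part I: cross terms: (-35*3 - 31*-11)=236, (31*23 - -24*3)=785, (-24*12 - -24*23)=264, (-24*-11 - -35*12)=684; twice the area = |1969| = 1969; area = 1969/2; boundary points = 2 + 5 + 11 + 1 = 19; strictly interior points = area - boundary/2 + 1 = 976; answer 976
Part II: S1 = 976; m = 32651; 32651 = 103 * 317; number of divisors = (1+1) * (1+1) = 4; answer 4
Part III: S2 = 4; r = -36; cross terms: (-8*-36 - 32*7)=64, (32*36 - 30*-36)=2232, (30*7 - -8*36)=498; twice the area = |2794| = 2794; area = 1397; answer 1397

1397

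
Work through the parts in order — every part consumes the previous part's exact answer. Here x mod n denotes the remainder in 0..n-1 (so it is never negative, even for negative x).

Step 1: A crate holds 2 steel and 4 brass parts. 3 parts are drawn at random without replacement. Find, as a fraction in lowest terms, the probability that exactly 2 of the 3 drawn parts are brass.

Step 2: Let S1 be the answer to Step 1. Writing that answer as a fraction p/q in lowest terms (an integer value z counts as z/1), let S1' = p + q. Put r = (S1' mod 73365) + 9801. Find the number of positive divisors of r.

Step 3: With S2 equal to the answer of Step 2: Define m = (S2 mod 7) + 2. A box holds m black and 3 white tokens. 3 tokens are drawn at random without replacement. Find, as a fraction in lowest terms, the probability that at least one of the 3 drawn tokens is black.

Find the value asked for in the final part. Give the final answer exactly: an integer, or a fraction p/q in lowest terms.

83/84

Step 1: total draws C(6,3) = 20; favorable C(4,2)*C(2,1) = 12; P = 3/5; answer 3/5
Step 2: S1 = 3/5; threaded value p + q = 8; r = 9809; 9809 = 17 * 577; number of divisors = (1+1) * (1+1) = 4; answer 4
Step 3: S2 = 4; m = 6; total draws C(9,3) = 84; complement C(3,3) = 1; favorable 84 - 1 = 83; P = 83/84; answer 83/84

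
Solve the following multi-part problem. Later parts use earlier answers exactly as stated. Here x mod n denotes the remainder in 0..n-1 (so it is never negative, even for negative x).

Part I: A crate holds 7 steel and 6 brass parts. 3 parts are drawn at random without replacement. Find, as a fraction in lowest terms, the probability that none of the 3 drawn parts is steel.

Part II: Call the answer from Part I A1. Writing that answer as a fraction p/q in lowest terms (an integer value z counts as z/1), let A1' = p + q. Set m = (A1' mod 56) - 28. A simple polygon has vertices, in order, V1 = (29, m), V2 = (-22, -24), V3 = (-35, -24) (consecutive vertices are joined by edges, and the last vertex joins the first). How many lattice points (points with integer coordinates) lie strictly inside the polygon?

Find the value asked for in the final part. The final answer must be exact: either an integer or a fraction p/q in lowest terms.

234

Part I: total draws C(13,3) = 286; favorable C(6,3) = 20; P = 10/143; answer 10/143
Part II: A1 = 10/143; threaded value p + q = 153; m = 13; cross terms: (29*-24 - -22*13)=-410, (-22*-24 - -35*-24)=-312, (-35*13 - 29*-24)=241; twice the area = |-481| = 481; area = 481/2; boundary points = 1 + 13 + 1 = 15; strictly interior points = area - boundary/2 + 1 = 234; answer 234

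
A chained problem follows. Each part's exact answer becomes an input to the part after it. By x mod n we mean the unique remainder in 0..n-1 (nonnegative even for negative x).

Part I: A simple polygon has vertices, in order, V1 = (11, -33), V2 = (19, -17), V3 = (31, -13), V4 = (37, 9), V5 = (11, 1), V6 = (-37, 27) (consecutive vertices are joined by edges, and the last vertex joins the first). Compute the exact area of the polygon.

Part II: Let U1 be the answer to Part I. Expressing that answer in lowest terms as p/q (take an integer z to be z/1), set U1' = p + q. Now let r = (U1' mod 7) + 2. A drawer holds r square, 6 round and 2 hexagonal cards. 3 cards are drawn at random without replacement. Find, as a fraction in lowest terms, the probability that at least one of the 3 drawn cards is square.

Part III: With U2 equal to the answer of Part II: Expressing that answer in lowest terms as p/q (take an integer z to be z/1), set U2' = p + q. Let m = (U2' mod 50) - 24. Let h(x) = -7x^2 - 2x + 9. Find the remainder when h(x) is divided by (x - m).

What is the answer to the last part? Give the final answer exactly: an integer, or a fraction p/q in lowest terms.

-3423

Part I: cross terms: (11*-17 - 19*-33)=440, (19*-13 - 31*-17)=280, (31*9 - 37*-13)=760, (37*1 - 11*9)=-62, (11*27 - -37*1)=334, (-37*-33 - 11*27)=924; twice the area = |2676| = 2676; area = 1338; answer 1338
Part II: U1 = 1338; threaded value p + q = 1339; r = 4; total draws C(12,3) = 220; complement C(8,3) = 56; favorable 220 - 56 = 164; P = 41/55; answer 41/55
Part III: U2 = 41/55; threaded value p + q = 96; m = 22; remainder = value at the root: -7*(22)^2 - 2*(22)^1 + 9 = (-3388) + (-44) + (9) = -3423; answer -3423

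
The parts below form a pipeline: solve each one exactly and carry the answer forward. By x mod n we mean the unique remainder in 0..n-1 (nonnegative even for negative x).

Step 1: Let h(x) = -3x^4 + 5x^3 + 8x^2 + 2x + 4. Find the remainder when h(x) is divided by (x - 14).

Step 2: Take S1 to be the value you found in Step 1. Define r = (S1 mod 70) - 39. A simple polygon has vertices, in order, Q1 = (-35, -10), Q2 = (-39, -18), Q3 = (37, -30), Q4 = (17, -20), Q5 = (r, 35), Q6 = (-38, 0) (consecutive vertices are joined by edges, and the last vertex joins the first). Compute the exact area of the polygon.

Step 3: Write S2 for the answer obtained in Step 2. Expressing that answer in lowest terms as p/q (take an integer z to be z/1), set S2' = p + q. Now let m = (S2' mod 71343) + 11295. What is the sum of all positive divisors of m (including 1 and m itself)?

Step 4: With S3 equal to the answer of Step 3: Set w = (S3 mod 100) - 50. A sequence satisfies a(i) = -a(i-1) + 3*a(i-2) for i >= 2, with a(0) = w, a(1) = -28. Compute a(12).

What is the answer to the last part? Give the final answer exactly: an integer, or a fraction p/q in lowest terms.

Step 1: remainder = value at the root: -3*(14)^4 + 5*(14)^3 + 8*(14)^2 + 2*(14)^1 + 4 = (-115248) + (13720) + (1568) + (28) + (4) = -99928; answer -99928
Step 2: S1 = -99928; r = -7; cross terms: (-35*-18 - -39*-10)=240, (-39*-30 - 37*-18)=1836, (37*-20 - 17*-30)=-230, (17*35 - -7*-20)=455, (-7*0 - -38*35)=1330, (-38*-10 - -35*0)=380; twice the area = |4011| = 4011; area = 4011/2; answer 4011/2
Step 3: S2 = 4011/2; threaded value p + q = 4013; m = 15308; 15308 = 2^2 * 43 * 89; sigma = (1 + 2 + 4) * (1 + 43) * (1 + 89) = 7 * 44 * 90 = 27720; answer 27720
Step 4: S3 = 27720; w = -30; a(2) = -1*(-28) + 3*(-30) = -62; iterating: a(2)=-62, a(3)=-22, a(4)=-164, a(5)=98, a(6)=-590, a(7)=884, a(8)=-2654, a(9)=5306, a(10)=-13268, a(11)=29186, a(12)=-68990; answer -68990

-68990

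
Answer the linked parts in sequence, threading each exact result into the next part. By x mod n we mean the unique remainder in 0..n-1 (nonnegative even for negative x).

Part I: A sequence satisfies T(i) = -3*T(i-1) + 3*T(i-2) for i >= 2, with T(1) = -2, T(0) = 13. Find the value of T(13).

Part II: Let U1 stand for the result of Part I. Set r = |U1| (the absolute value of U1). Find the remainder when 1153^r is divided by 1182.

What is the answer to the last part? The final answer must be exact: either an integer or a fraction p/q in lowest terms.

529

Part I: T(2) = -3*(-2) + 3*(13) = 45; iterating: T(2)=45, T(3)=-141, T(4)=558, T(5)=-2097, T(6)=7965, T(7)=-30186, T(8)=114453, T(9)=-433917, T(10)=1645110, T(11)=-6237081, T(12)=23646573, T(13)=-89650962; answer -89650962
Part II: U1 = -89650962; r = 89650962; squarings mod 1182: 1153^1=1153, 1153^2=841, 1153^4=445, 1153^8=631, 1153^16=1009, 1153^32=379, 1153^64=619, 1153^128=193, 1153^256=607, 1153^512=847, 1153^1024=1117, 1153^2048=679, 1153^4096=61, 1153^8192=175, 1153^16384=1075, 1153^32768=811, 1153^65536=529, 1153^131072=889, 1153^262144=745, 1153^524288=667, 1153^1048576=457, 1153^2097152=817, 1153^4194304=841, 1153^8388608=445, 1153^16777216=631, 1153^33554432=1009, 1153^67108864=379; 1153^89650962 = 1153^2 * 1153^16 * 1153^256 * 1153^512 * 1153^1024 * 1153^4096 * 1153^8192 * 1153^16384 * 1153^32768 * 1153^65536 * 1153^131072 * 1153^262144 * 1153^1048576 * 1153^4194304 * 1153^16777216 * 1153^67108864 = 529 (mod 1182); answer 529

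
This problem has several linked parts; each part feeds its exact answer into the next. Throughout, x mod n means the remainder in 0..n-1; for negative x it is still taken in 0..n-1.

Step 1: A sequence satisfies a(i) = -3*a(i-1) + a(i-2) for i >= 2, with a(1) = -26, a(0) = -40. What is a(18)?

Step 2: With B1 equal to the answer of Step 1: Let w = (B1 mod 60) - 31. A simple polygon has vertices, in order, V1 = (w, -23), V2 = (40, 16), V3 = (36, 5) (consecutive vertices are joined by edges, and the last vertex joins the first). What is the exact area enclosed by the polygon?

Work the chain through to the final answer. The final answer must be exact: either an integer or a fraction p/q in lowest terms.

Step 1: a(2) = -3*(-26) + 1*(-40) = 38; iterating: a(2)=38, a(3)=-140, a(4)=458, a(5)=-1514, a(6)=5000, a(7)=-16514, a(8)=54542, a(9)=-180140, a(10)=594962, a(11)=-1965026, a(12)=6490040, a(13)=-21435146, a(14)=70795478, a(15)=-233821580, a(16)=772260218, a(17)=-2550602234, a(18)=8424066920; answer 8424066920
Step 2: B1 = 8424066920; w = -11; cross terms: (-11*16 - 40*-23)=744, (40*5 - 36*16)=-376, (36*-23 - -11*5)=-773; twice the area = |-405| = 405; area = 405/2; answer 405/2

405/2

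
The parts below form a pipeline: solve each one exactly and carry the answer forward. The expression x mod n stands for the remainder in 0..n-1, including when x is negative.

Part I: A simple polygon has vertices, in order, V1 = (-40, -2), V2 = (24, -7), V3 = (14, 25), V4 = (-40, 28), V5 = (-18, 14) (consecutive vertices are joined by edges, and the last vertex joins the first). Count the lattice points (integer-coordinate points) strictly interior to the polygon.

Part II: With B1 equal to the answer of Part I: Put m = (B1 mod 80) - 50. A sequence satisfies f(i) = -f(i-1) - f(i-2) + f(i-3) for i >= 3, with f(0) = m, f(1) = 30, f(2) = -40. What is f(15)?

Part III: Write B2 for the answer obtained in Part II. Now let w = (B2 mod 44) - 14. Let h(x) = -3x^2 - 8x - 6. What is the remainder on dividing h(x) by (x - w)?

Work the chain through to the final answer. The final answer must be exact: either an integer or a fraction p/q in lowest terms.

-1497

Part I: cross terms: (-40*-7 - 24*-2)=328, (24*25 - 14*-7)=698, (14*28 - -40*25)=1392, (-40*14 - -18*28)=-56, (-18*-2 - -40*14)=596; twice the area = |2958| = 2958; area = 1479; boundary points = 1 + 2 + 3 + 2 + 2 = 10; strictly interior points = area - boundary/2 + 1 = 1475; answer 1475
Part II: B1 = 1475; m = -15; f(3) = -1*(-40) - 1*(30) + 1*(-15) = -5; iterating: f(3)=-5, f(4)=75, f(5)=-110, f(6)=30, f(7)=155, f(8)=-295, f(9)=170, f(10)=280, f(11)=-745, f(12)=635, f(13)=390, f(14)=-1770, f(15)=2015; answer 2015
Part III: B2 = 2015; w = 21; remainder = value at the root: -3*(21)^2 - 8*(21)^1 - 6 = (-1323) + (-168) + (-6) = -1497; answer -1497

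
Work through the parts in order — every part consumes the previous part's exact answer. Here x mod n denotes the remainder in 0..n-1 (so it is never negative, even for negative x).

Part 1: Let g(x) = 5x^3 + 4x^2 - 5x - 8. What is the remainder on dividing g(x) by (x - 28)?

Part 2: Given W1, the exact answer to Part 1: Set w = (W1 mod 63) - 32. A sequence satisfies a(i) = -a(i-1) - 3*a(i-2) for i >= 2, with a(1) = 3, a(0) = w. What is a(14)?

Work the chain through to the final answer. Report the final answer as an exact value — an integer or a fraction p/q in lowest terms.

19410

Part 1: remainder = value at the root: 5*(28)^3 + 4*(28)^2 - 5*(28)^1 - 8 = (109760) + (3136) + (-140) + (-8) = 112748; answer 112748
Part 2: W1 = 112748; w = 9; a(2) = -1*(3) - 3*(9) = -30; iterating: a(2)=-30, a(3)=21, a(4)=69, a(5)=-132, a(6)=-75, a(7)=471, a(8)=-246, a(9)=-1167, a(10)=1905, a(11)=1596, a(12)=-7311, a(13)=2523, a(14)=19410; answer 19410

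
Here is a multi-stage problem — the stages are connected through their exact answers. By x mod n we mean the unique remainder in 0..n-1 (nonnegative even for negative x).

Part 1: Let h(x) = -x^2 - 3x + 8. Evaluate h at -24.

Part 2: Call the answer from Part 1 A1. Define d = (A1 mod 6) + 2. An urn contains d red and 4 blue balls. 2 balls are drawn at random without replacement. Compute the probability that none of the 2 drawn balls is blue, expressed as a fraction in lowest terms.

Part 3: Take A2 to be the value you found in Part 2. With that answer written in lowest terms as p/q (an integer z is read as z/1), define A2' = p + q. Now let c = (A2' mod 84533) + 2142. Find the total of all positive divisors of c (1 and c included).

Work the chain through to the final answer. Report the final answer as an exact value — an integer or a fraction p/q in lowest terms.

Part 1: -1*(-24)^2 - 3*(-24)^1 + 8 = (-576) + (72) + (8) = -496; answer -496
Part 2: A1 = -496; d = 4; total draws C(8,2) = 28; favorable C(4,2) = 6; P = 3/14; answer 3/14
Part 3: A2 = 3/14; threaded value p + q = 17; c = 2159; 2159 = 17 * 127; sigma = (1 + 17) * (1 + 127) = 18 * 128 = 2304; answer 2304

2304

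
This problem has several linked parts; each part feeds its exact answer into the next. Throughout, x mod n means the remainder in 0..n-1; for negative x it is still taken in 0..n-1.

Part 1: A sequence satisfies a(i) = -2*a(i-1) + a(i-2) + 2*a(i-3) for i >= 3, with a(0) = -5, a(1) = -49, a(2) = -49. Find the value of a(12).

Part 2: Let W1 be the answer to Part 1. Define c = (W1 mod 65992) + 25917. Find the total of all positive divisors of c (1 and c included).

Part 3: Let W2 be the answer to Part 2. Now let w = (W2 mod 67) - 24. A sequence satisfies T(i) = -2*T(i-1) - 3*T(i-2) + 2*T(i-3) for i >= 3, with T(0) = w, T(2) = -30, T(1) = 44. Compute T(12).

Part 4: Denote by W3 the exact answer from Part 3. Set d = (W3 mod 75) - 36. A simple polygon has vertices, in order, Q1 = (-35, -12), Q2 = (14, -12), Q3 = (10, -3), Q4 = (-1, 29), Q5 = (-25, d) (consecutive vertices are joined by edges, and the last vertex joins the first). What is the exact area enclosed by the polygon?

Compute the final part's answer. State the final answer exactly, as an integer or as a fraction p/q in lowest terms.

Part 1: a(3) = -2*(-49) + 1*(-49) + 2*(-5) = 39; iterating: a(3)=39, a(4)=-225, a(5)=391, a(6)=-929, a(7)=1799, a(8)=-3745, a(9)=7431, a(10)=-15009, a(11)=29959, a(12)=-60065; answer -60065
Part 2: W1 = -60065; c = 31844; 31844 = 2^2 * 19 * 419; sigma = (1 + 2 + 4) * (1 + 19) * (1 + 419) = 7 * 20 * 420 = 58800; answer 58800
Part 3: W2 = 58800; w = 17; T(3) = -2*(-30) - 3*(44) + 2*(17) = -38; iterating: T(3)=-38, T(4)=254, T(5)=-454, T(6)=70, T(7)=1730, T(8)=-4578, T(9)=4106, T(10)=8982, T(11)=-39438, T(12)=60142; answer 60142
Part 4: W3 = 60142; d = 31; cross terms: (-35*-12 - 14*-12)=588, (14*-3 - 10*-12)=78, (10*29 - -1*-3)=287, (-1*31 - -25*29)=694, (-25*-12 - -35*31)=1385; twice the area = |3032| = 3032; area = 1516; answer 1516

1516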